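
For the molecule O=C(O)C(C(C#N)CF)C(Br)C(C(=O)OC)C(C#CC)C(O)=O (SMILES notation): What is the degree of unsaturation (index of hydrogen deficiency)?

7

Molecular formula: C14H15BrFNO6.
DoU = (2C + 2 + N − H − X) / 2, where X is the halogen count and O/S are ignored.
    = (2·14 + 2 + 1 − 15 − 2) / 2 = 14 / 2 = 7.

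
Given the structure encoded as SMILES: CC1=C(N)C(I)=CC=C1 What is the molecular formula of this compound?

C7H8IN

Walk through each heavy atom and fill implicit hydrogens from standard valence (C 4, N 3, O 2, S 2, halogen 1):
  atom 1: C, bond orders sum to 1 (valence 4) → 3 H
  atom 2: C, bond orders sum to 4 (valence 4) → 0 H
  atom 3: C, bond orders sum to 4 (valence 4) → 0 H
  atom 4: N, bond orders sum to 1 (valence 3) → 2 H
  atom 5: C, bond orders sum to 4 (valence 4) → 0 H
  atom 6: I (halogen, monovalent) → 0 H
  atom 7: C, bond orders sum to 3 (valence 4) → 1 H
  atom 8: C, bond orders sum to 3 (valence 4) → 1 H
  atom 9: C, bond orders sum to 3 (valence 4) → 1 H
Totals → C:7, H:8, I:1, N:1.
In Hill order: C7H8IN.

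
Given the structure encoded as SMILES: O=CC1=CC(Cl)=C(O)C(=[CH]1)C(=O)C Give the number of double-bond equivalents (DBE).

Degree of unsaturation = (number of rings) + (number of π bonds).
Ring closures in the SMILES: 1.
π bonds: 5 double bonds (each 1 DoU) → 5 DoU from unsaturation.
Total DoU = 1 + 5 = 6.

6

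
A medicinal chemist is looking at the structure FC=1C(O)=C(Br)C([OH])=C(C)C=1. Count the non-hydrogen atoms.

Every atom symbol written in the SMILES (organic subset) is one heavy atom; implicit H are not written.
Heavy atoms by element → Br:1, C:7, F:1, O:2.
Total: 11.

11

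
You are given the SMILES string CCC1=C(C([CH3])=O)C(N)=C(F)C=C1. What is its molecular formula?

C10H12FNO

Walk through each heavy atom and fill implicit hydrogens from standard valence (C 4, N 3, O 2, S 2, halogen 1):
  atom 1: C, bond orders sum to 1 (valence 4) → 3 H
  atom 2: C, bond orders sum to 2 (valence 4) → 2 H
  atom 3: C, bond orders sum to 4 (valence 4) → 0 H
  atom 4: C, bond orders sum to 4 (valence 4) → 0 H
  atom 5: C, bond orders sum to 4 (valence 4) → 0 H
  atom 6: C with explicit H count 3
  atom 7: O, bond orders sum to 2 (valence 2) → 0 H
  atom 8: C, bond orders sum to 4 (valence 4) → 0 H
  atom 9: N, bond orders sum to 1 (valence 3) → 2 H
  atom 10: C, bond orders sum to 4 (valence 4) → 0 H
  atom 11: F (halogen, monovalent) → 0 H
  atom 12: C, bond orders sum to 3 (valence 4) → 1 H
  atom 13: C, bond orders sum to 3 (valence 4) → 1 H
Totals → C:10, H:12, F:1, N:1, O:1.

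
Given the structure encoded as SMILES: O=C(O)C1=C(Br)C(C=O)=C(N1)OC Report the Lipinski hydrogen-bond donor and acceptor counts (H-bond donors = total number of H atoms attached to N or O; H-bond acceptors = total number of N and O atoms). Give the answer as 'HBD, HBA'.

Donors: find every N or O and count the H atoms it carries.
  atom 1 (O): bond orders sum to 2 → 0 H
  atom 3 (O): bond orders sum to 1 → 1 H
  atom 9 (O): bond orders sum to 2 → 0 H
  atom 11 (N): bond orders sum to 2 → 1 H
  atom 12 (O): bond orders sum to 2 → 0 H
Lipinski HBD = 2.
Acceptors: N atoms = 1, O atoms = 4 → HBA = 5.

2, 5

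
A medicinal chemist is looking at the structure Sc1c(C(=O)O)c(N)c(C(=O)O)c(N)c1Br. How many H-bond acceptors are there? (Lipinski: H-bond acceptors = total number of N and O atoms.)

N atoms: 2; O atoms: 4.
Lipinski HBA = 2 + 4 = 6.

6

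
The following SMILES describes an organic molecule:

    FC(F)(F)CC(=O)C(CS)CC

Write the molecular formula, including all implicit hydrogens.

Walk through each heavy atom and fill implicit hydrogens from standard valence (C 4, N 3, O 2, S 2, halogen 1):
  atom 1: F (halogen, monovalent) → 0 H
  atom 2: C, bond orders sum to 4 (valence 4) → 0 H
  atom 3: F (halogen, monovalent) → 0 H
  atom 4: F (halogen, monovalent) → 0 H
  atom 5: C, bond orders sum to 2 (valence 4) → 2 H
  atom 6: C, bond orders sum to 4 (valence 4) → 0 H
  atom 7: O, bond orders sum to 2 (valence 2) → 0 H
  atom 8: C, bond orders sum to 3 (valence 4) → 1 H
  atom 9: C, bond orders sum to 2 (valence 4) → 2 H
  atom 10: S, bond orders sum to 1 (valence 2) → 1 H
  atom 11: C, bond orders sum to 2 (valence 4) → 2 H
  atom 12: C, bond orders sum to 1 (valence 4) → 3 H
Totals → C:7, H:11, F:3, O:1, S:1.

C7H11F3OS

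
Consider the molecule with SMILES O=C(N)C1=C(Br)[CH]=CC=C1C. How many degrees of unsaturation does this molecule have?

Degree of unsaturation = (number of rings) + (number of π bonds).
Ring closures in the SMILES: 1.
π bonds: 4 double bonds (each 1 DoU) → 4 DoU from unsaturation.
Total DoU = 1 + 4 = 5.

5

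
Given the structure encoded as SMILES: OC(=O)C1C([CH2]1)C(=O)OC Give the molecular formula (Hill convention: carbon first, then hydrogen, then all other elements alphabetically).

Walk through each heavy atom and fill implicit hydrogens from standard valence (C 4, N 3, O 2, S 2, halogen 1):
  atom 1: O, bond orders sum to 1 (valence 2) → 1 H
  atom 2: C, bond orders sum to 4 (valence 4) → 0 H
  atom 3: O, bond orders sum to 2 (valence 2) → 0 H
  atom 4: C, bond orders sum to 3 (valence 4) → 1 H
  atom 5: C, bond orders sum to 3 (valence 4) → 1 H
  atom 6: C with explicit H count 2
  atom 7: C, bond orders sum to 4 (valence 4) → 0 H
  atom 8: O, bond orders sum to 2 (valence 2) → 0 H
  atom 9: O, bond orders sum to 2 (valence 2) → 0 H
  atom 10: C, bond orders sum to 1 (valence 4) → 3 H
Totals → C:6, H:8, O:4.
In Hill order: C6H8O4.

C6H8O4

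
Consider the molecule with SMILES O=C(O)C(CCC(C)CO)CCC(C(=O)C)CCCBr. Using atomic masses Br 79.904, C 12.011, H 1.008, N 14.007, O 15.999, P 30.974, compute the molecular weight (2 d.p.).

351.28 g/mol

First, the molecular formula is C15H27BrO4 (counting implicit H from valence).
  Br: 1 × 79.904 = 79.904
  C: 15 × 12.011 = 180.165
  H: 27 × 1.008 = 27.216
  O: 4 × 15.999 = 63.996
Sum: 1×79.904 + 15×12.011 + 27×1.008 + 4×15.999 = 351.281 → 351.28 g/mol.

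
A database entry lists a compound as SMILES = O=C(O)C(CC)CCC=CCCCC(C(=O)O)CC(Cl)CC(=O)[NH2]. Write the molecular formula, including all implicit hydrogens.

Walk through each heavy atom and fill implicit hydrogens from standard valence (C 4, N 3, O 2, S 2, halogen 1):
  atom 1: O, bond orders sum to 2 (valence 2) → 0 H
  atom 2: C, bond orders sum to 4 (valence 4) → 0 H
  atom 3: O, bond orders sum to 1 (valence 2) → 1 H
  atom 4: C, bond orders sum to 3 (valence 4) → 1 H
  atom 5: C, bond orders sum to 2 (valence 4) → 2 H
  atom 6: C, bond orders sum to 1 (valence 4) → 3 H
  atom 7: C, bond orders sum to 2 (valence 4) → 2 H
  atom 8: C, bond orders sum to 2 (valence 4) → 2 H
  atom 9: C, bond orders sum to 3 (valence 4) → 1 H
  atom 10: C, bond orders sum to 3 (valence 4) → 1 H
  atom 11: C, bond orders sum to 2 (valence 4) → 2 H
  atom 12: C, bond orders sum to 2 (valence 4) → 2 H
  atom 13: C, bond orders sum to 2 (valence 4) → 2 H
  atom 14: C, bond orders sum to 3 (valence 4) → 1 H
  atom 15: C, bond orders sum to 4 (valence 4) → 0 H
  atom 16: O, bond orders sum to 2 (valence 2) → 0 H
  atom 17: O, bond orders sum to 1 (valence 2) → 1 H
  atom 18: C, bond orders sum to 2 (valence 4) → 2 H
  atom 19: C, bond orders sum to 3 (valence 4) → 1 H
  atom 20: Cl (halogen, monovalent) → 0 H
  atom 21: C, bond orders sum to 2 (valence 4) → 2 H
  atom 22: C, bond orders sum to 4 (valence 4) → 0 H
  atom 23: O, bond orders sum to 2 (valence 2) → 0 H
  atom 24: N with explicit H count 2
Totals → C:17, H:28, Cl:1, N:1, O:5.

C17H28ClNO5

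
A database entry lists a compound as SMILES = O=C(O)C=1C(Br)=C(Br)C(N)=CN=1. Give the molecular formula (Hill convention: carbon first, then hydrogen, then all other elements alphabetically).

C6H4Br2N2O2

Walk through each heavy atom and fill implicit hydrogens from standard valence (C 4, N 3, O 2, S 2, halogen 1):
  atom 1: O, bond orders sum to 2 (valence 2) → 0 H
  atom 2: C, bond orders sum to 4 (valence 4) → 0 H
  atom 3: O, bond orders sum to 1 (valence 2) → 1 H
  atom 4: C, bond orders sum to 4 (valence 4) → 0 H
  atom 5: C, bond orders sum to 4 (valence 4) → 0 H
  atom 6: Br (halogen, monovalent) → 0 H
  atom 7: C, bond orders sum to 4 (valence 4) → 0 H
  atom 8: Br (halogen, monovalent) → 0 H
  atom 9: C, bond orders sum to 4 (valence 4) → 0 H
  atom 10: N, bond orders sum to 1 (valence 3) → 2 H
  atom 11: C, bond orders sum to 3 (valence 4) → 1 H
  atom 12: N, bond orders sum to 3 (valence 3) → 0 H
Totals → C:6, H:4, Br:2, N:2, O:2.
In Hill order: C6H4Br2N2O2.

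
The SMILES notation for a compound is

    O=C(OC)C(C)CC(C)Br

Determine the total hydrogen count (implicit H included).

Walk through each heavy atom and fill implicit hydrogens from standard valence (C 4, N 3, O 2, S 2, halogen 1):
  atom 1: O, bond orders sum to 2 (valence 2) → 0 H
  atom 2: C, bond orders sum to 4 (valence 4) → 0 H
  atom 3: O, bond orders sum to 2 (valence 2) → 0 H
  atom 4: C, bond orders sum to 1 (valence 4) → 3 H
  atom 5: C, bond orders sum to 3 (valence 4) → 1 H
  atom 6: C, bond orders sum to 1 (valence 4) → 3 H
  atom 7: C, bond orders sum to 2 (valence 4) → 2 H
  atom 8: C, bond orders sum to 3 (valence 4) → 1 H
  atom 9: C, bond orders sum to 1 (valence 4) → 3 H
  atom 10: Br (halogen, monovalent) → 0 H
Total hydrogens: 13.

13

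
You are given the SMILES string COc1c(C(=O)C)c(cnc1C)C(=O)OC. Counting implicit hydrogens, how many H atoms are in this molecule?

Walk through each heavy atom and fill implicit hydrogens from standard valence (C 4, N 3, O 2, S 2, halogen 1); for lowercase aromatic atoms, an aromatic c carries 1 H when it has two neighbours and 0 H with three, and aromatic n carries 0 H:
  atom 1: C, bond orders sum to 1 (valence 4) → 3 H
  atom 2: O, bond orders sum to 2 (valence 2) → 0 H
  atom 3: aromatic c, 3 neighbours → 0 H
  atom 4: aromatic c, 3 neighbours → 0 H
  atom 5: C, bond orders sum to 4 (valence 4) → 0 H
  atom 6: O, bond orders sum to 2 (valence 2) → 0 H
  atom 7: C, bond orders sum to 1 (valence 4) → 3 H
  atom 8: aromatic c, 3 neighbours → 0 H
  atom 9: aromatic c, 2 neighbours → 1 H
  atom 10: aromatic n, 2 neighbours → 0 H
  atom 11: aromatic c, 3 neighbours → 0 H
  atom 12: C, bond orders sum to 1 (valence 4) → 3 H
  atom 13: C, bond orders sum to 4 (valence 4) → 0 H
  atom 14: O, bond orders sum to 2 (valence 2) → 0 H
  atom 15: O, bond orders sum to 2 (valence 2) → 0 H
  atom 16: C, bond orders sum to 1 (valence 4) → 3 H
Total hydrogens: 13.

13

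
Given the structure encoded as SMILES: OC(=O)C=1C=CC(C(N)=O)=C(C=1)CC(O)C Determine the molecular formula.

Walk through each heavy atom and fill implicit hydrogens from standard valence (C 4, N 3, O 2, S 2, halogen 1):
  atom 1: O, bond orders sum to 1 (valence 2) → 1 H
  atom 2: C, bond orders sum to 4 (valence 4) → 0 H
  atom 3: O, bond orders sum to 2 (valence 2) → 0 H
  atom 4: C, bond orders sum to 4 (valence 4) → 0 H
  atom 5: C, bond orders sum to 3 (valence 4) → 1 H
  atom 6: C, bond orders sum to 3 (valence 4) → 1 H
  atom 7: C, bond orders sum to 4 (valence 4) → 0 H
  atom 8: C, bond orders sum to 4 (valence 4) → 0 H
  atom 9: N, bond orders sum to 1 (valence 3) → 2 H
  atom 10: O, bond orders sum to 2 (valence 2) → 0 H
  atom 11: C, bond orders sum to 4 (valence 4) → 0 H
  atom 12: C, bond orders sum to 3 (valence 4) → 1 H
  atom 13: C, bond orders sum to 2 (valence 4) → 2 H
  atom 14: C, bond orders sum to 3 (valence 4) → 1 H
  atom 15: O, bond orders sum to 1 (valence 2) → 1 H
  atom 16: C, bond orders sum to 1 (valence 4) → 3 H
Totals → C:11, H:13, N:1, O:4.
In Hill order: C11H13NO4.

C11H13NO4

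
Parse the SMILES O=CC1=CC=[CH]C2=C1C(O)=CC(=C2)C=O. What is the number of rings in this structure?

2

In SMILES, each pair of matching ring-closure digits denotes one ring-closing bond; the number of such bonds equals the number of independent rings.
Ring-closure bonds here: 2.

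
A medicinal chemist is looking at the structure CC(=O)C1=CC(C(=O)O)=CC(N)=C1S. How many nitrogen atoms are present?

Scan the SMILES for N atoms (remember two-letter symbols like Cl and Br are single atoms).
Nitrogen count: 1.

1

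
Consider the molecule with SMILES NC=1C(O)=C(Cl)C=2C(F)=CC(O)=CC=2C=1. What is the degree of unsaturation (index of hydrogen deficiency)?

7

Molecular formula: C10H7ClFNO2.
DoU = (2C + 2 + N − H − X) / 2, where X is the halogen count and O/S are ignored.
    = (2·10 + 2 + 1 − 7 − 2) / 2 = 14 / 2 = 7.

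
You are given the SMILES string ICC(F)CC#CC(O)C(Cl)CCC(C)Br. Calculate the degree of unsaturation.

Degree of unsaturation = (number of rings) + (number of π bonds).
Ring closures in the SMILES: 0.
π bonds: 1 triple bond (each 2 DoU) → 2 DoU from unsaturation.
Total DoU = 0 + 2 = 2.

2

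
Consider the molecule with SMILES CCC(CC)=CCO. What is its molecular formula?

Walk through each heavy atom and fill implicit hydrogens from standard valence (C 4, N 3, O 2, S 2, halogen 1):
  atom 1: C, bond orders sum to 1 (valence 4) → 3 H
  atom 2: C, bond orders sum to 2 (valence 4) → 2 H
  atom 3: C, bond orders sum to 4 (valence 4) → 0 H
  atom 4: C, bond orders sum to 2 (valence 4) → 2 H
  atom 5: C, bond orders sum to 1 (valence 4) → 3 H
  atom 6: C, bond orders sum to 3 (valence 4) → 1 H
  atom 7: C, bond orders sum to 2 (valence 4) → 2 H
  atom 8: O, bond orders sum to 1 (valence 2) → 1 H
Totals → C:7, H:14, O:1.
In Hill order: C7H14O.

C7H14O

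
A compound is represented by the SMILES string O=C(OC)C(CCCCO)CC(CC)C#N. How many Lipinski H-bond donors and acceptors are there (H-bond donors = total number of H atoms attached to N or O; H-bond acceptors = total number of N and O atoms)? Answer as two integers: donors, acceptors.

1, 4

Donors: find every N or O and count the H atoms it carries.
  atom 1 (O): bond orders sum to 2 → 0 H
  atom 3 (O): bond orders sum to 2 → 0 H
  atom 10 (O): bond orders sum to 1 → 1 H
  atom 16 (N): bond orders sum to 3 → 0 H
Lipinski HBD = 1.
Acceptors: N atoms = 1, O atoms = 3 → HBA = 4.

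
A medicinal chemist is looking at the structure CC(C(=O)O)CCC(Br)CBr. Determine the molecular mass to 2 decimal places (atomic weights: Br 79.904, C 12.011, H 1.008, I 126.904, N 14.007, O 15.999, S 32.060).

First, the molecular formula is C7H12Br2O2 (counting implicit H from valence).
  Br: 2 × 79.904 = 159.808
  C: 7 × 12.011 = 84.077
  H: 12 × 1.008 = 12.096
  O: 2 × 15.999 = 31.998
Sum: 2×79.904 + 7×12.011 + 12×1.008 + 2×15.999 = 287.979 → 287.98 g/mol.

287.98 g/mol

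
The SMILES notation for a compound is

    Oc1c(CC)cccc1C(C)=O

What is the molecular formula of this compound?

C10H12O2

Walk through each heavy atom and fill implicit hydrogens from standard valence (C 4, N 3, O 2, S 2, halogen 1); for lowercase aromatic atoms, an aromatic c carries 1 H when it has two neighbours and 0 H with three, and aromatic n carries 0 H:
  atom 1: O, bond orders sum to 1 (valence 2) → 1 H
  atom 2: aromatic c, 3 neighbours → 0 H
  atom 3: aromatic c, 3 neighbours → 0 H
  atom 4: C, bond orders sum to 2 (valence 4) → 2 H
  atom 5: C, bond orders sum to 1 (valence 4) → 3 H
  atom 6: aromatic c, 2 neighbours → 1 H
  atom 7: aromatic c, 2 neighbours → 1 H
  atom 8: aromatic c, 2 neighbours → 1 H
  atom 9: aromatic c, 3 neighbours → 0 H
  atom 10: C, bond orders sum to 4 (valence 4) → 0 H
  atom 11: C, bond orders sum to 1 (valence 4) → 3 H
  atom 12: O, bond orders sum to 2 (valence 2) → 0 H
Totals → C:10, H:12, O:2.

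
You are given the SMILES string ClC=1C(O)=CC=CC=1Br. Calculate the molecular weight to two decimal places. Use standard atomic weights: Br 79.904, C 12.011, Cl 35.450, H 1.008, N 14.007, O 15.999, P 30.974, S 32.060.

207.45 g/mol

First, the molecular formula is C6H4BrClO (counting implicit H from valence).
  Br: 1 × 79.904 = 79.904
  C: 6 × 12.011 = 72.066
  Cl: 1 × 35.450 = 35.450
  H: 4 × 1.008 = 4.032
  O: 1 × 15.999 = 15.999
Sum: 1×79.904 + 6×12.011 + 1×35.450 + 4×1.008 + 1×15.999 = 207.451 → 207.45 g/mol.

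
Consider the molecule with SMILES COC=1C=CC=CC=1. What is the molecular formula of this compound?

C7H8O

Walk through each heavy atom and fill implicit hydrogens from standard valence (C 4, N 3, O 2, S 2, halogen 1):
  atom 1: C, bond orders sum to 1 (valence 4) → 3 H
  atom 2: O, bond orders sum to 2 (valence 2) → 0 H
  atom 3: C, bond orders sum to 4 (valence 4) → 0 H
  atom 4: C, bond orders sum to 3 (valence 4) → 1 H
  atom 5: C, bond orders sum to 3 (valence 4) → 1 H
  atom 6: C, bond orders sum to 3 (valence 4) → 1 H
  atom 7: C, bond orders sum to 3 (valence 4) → 1 H
  atom 8: C, bond orders sum to 3 (valence 4) → 1 H
Totals → C:7, H:8, O:1.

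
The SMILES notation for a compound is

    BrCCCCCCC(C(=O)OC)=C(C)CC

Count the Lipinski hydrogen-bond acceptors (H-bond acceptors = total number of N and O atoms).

N atoms: 0; O atoms: 2.
Lipinski HBA = 0 + 2 = 2.

2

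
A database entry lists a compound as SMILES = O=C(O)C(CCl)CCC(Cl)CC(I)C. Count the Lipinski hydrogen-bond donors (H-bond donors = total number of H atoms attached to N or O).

Donors: find every N or O and count the H atoms it carries.
  atom 1 (O): bond orders sum to 2 → 0 H
  atom 3 (O): bond orders sum to 1 → 1 H
Lipinski HBD = 1.

1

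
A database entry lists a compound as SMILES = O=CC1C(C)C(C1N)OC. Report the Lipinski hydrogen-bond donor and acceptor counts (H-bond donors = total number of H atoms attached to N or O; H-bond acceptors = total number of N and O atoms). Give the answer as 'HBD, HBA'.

Donors: find every N or O and count the H atoms it carries.
  atom 1 (O): bond orders sum to 2 → 0 H
  atom 8 (N): bond orders sum to 1 → 2 H
  atom 9 (O): bond orders sum to 2 → 0 H
Lipinski HBD = 2.
Acceptors: N atoms = 1, O atoms = 2 → HBA = 3.

2, 3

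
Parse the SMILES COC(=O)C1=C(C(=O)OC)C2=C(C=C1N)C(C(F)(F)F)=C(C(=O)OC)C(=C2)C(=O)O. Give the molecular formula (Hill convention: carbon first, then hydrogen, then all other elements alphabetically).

C18H14F3NO8

Walk through each heavy atom and fill implicit hydrogens from standard valence (C 4, N 3, O 2, S 2, halogen 1):
  atom 1: C, bond orders sum to 1 (valence 4) → 3 H
  atom 2: O, bond orders sum to 2 (valence 2) → 0 H
  atom 3: C, bond orders sum to 4 (valence 4) → 0 H
  atom 4: O, bond orders sum to 2 (valence 2) → 0 H
  atom 5: C, bond orders sum to 4 (valence 4) → 0 H
  atom 6: C, bond orders sum to 4 (valence 4) → 0 H
  atom 7: C, bond orders sum to 4 (valence 4) → 0 H
  atom 8: O, bond orders sum to 2 (valence 2) → 0 H
  atom 9: O, bond orders sum to 2 (valence 2) → 0 H
  atom 10: C, bond orders sum to 1 (valence 4) → 3 H
  atom 11: C, bond orders sum to 4 (valence 4) → 0 H
  atom 12: C, bond orders sum to 4 (valence 4) → 0 H
  atom 13: C, bond orders sum to 3 (valence 4) → 1 H
  atom 14: C, bond orders sum to 4 (valence 4) → 0 H
  atom 15: N, bond orders sum to 1 (valence 3) → 2 H
  atom 16: C, bond orders sum to 4 (valence 4) → 0 H
  atom 17: C, bond orders sum to 4 (valence 4) → 0 H
  atom 18: F (halogen, monovalent) → 0 H
  atom 19: F (halogen, monovalent) → 0 H
  atom 20: F (halogen, monovalent) → 0 H
  atom 21: C, bond orders sum to 4 (valence 4) → 0 H
  atom 22: C, bond orders sum to 4 (valence 4) → 0 H
  atom 23: O, bond orders sum to 2 (valence 2) → 0 H
  atom 24: O, bond orders sum to 2 (valence 2) → 0 H
  atom 25: C, bond orders sum to 1 (valence 4) → 3 H
  atom 26: C, bond orders sum to 4 (valence 4) → 0 H
  atom 27: C, bond orders sum to 3 (valence 4) → 1 H
  atom 28: C, bond orders sum to 4 (valence 4) → 0 H
  atom 29: O, bond orders sum to 2 (valence 2) → 0 H
  atom 30: O, bond orders sum to 1 (valence 2) → 1 H
Totals → C:18, H:14, F:3, N:1, O:8.
In Hill order: C18H14F3NO8.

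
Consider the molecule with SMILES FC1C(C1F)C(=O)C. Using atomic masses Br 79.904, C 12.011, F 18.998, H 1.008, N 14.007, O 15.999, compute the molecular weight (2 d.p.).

First, the molecular formula is C5H6F2O (counting implicit H from valence).
  C: 5 × 12.011 = 60.055
  F: 2 × 18.998 = 37.996
  H: 6 × 1.008 = 6.048
  O: 1 × 15.999 = 15.999
Sum: 5×12.011 + 2×18.998 + 6×1.008 + 1×15.999 = 120.098 → 120.10 g/mol.

120.10 g/mol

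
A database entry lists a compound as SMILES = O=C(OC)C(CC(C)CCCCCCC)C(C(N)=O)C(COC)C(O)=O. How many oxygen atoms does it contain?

6

Scan the SMILES for O atoms (remember two-letter symbols like Cl and Br are single atoms).
Oxygen count: 6.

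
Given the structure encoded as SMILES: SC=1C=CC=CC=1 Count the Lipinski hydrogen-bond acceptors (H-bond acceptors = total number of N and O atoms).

N atoms: 0; O atoms: 0.
Lipinski HBA = 0 + 0 = 0.

0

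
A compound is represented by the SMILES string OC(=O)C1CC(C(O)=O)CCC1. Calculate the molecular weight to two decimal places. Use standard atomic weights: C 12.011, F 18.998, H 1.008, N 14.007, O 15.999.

172.18 g/mol

First, the molecular formula is C8H12O4 (counting implicit H from valence).
  C: 8 × 12.011 = 96.088
  H: 12 × 1.008 = 12.096
  O: 4 × 15.999 = 63.996
Sum: 8×12.011 + 12×1.008 + 4×15.999 = 172.180 → 172.18 g/mol.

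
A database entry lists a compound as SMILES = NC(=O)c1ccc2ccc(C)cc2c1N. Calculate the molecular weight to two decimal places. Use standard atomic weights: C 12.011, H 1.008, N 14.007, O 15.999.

200.24 g/mol

First, the molecular formula is C12H12N2O (counting implicit H from valence).
  C: 12 × 12.011 = 144.132
  H: 12 × 1.008 = 12.096
  N: 2 × 14.007 = 28.014
  O: 1 × 15.999 = 15.999
Sum: 12×12.011 + 12×1.008 + 2×14.007 + 1×15.999 = 200.241 → 200.24 g/mol.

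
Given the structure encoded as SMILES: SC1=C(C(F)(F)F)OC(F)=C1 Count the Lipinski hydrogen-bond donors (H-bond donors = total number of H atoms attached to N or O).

0

Donors: find every N or O and count the H atoms it carries.
  atom 8 (O): bond orders sum to 2 → 0 H
Lipinski HBD = 0.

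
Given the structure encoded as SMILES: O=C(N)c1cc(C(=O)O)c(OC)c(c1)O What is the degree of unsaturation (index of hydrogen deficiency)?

Molecular formula: C9H9NO5.
DoU = (2C + 2 + N − H − X) / 2, where X is the halogen count and O/S are ignored.
    = (2·9 + 2 + 1 − 9 − 0) / 2 = 12 / 2 = 6.

6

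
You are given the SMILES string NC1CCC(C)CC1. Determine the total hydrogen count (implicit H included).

15

Walk through each heavy atom and fill implicit hydrogens from standard valence (C 4, N 3, O 2, S 2, halogen 1):
  atom 1: N, bond orders sum to 1 (valence 3) → 2 H
  atom 2: C, bond orders sum to 3 (valence 4) → 1 H
  atom 3: C, bond orders sum to 2 (valence 4) → 2 H
  atom 4: C, bond orders sum to 2 (valence 4) → 2 H
  atom 5: C, bond orders sum to 3 (valence 4) → 1 H
  atom 6: C, bond orders sum to 1 (valence 4) → 3 H
  atom 7: C, bond orders sum to 2 (valence 4) → 2 H
  atom 8: C, bond orders sum to 2 (valence 4) → 2 H
Total hydrogens: 15.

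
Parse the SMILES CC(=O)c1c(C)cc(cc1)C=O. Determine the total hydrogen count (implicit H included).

10

Walk through each heavy atom and fill implicit hydrogens from standard valence (C 4, N 3, O 2, S 2, halogen 1); for lowercase aromatic atoms, an aromatic c carries 1 H when it has two neighbours and 0 H with three, and aromatic n carries 0 H:
  atom 1: C, bond orders sum to 1 (valence 4) → 3 H
  atom 2: C, bond orders sum to 4 (valence 4) → 0 H
  atom 3: O, bond orders sum to 2 (valence 2) → 0 H
  atom 4: aromatic c, 3 neighbours → 0 H
  atom 5: aromatic c, 3 neighbours → 0 H
  atom 6: C, bond orders sum to 1 (valence 4) → 3 H
  atom 7: aromatic c, 2 neighbours → 1 H
  atom 8: aromatic c, 3 neighbours → 0 H
  atom 9: aromatic c, 2 neighbours → 1 H
  atom 10: aromatic c, 2 neighbours → 1 H
  atom 11: C, bond orders sum to 3 (valence 4) → 1 H
  atom 12: O, bond orders sum to 2 (valence 2) → 0 H
Total hydrogens: 10.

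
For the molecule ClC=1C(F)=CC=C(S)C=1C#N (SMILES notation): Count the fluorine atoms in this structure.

1

Scan the SMILES for F atoms (remember two-letter symbols like Cl and Br are single atoms).
Fluorine count: 1.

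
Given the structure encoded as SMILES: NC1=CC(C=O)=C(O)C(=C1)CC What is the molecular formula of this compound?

C9H11NO2

Walk through each heavy atom and fill implicit hydrogens from standard valence (C 4, N 3, O 2, S 2, halogen 1):
  atom 1: N, bond orders sum to 1 (valence 3) → 2 H
  atom 2: C, bond orders sum to 4 (valence 4) → 0 H
  atom 3: C, bond orders sum to 3 (valence 4) → 1 H
  atom 4: C, bond orders sum to 4 (valence 4) → 0 H
  atom 5: C, bond orders sum to 3 (valence 4) → 1 H
  atom 6: O, bond orders sum to 2 (valence 2) → 0 H
  atom 7: C, bond orders sum to 4 (valence 4) → 0 H
  atom 8: O, bond orders sum to 1 (valence 2) → 1 H
  atom 9: C, bond orders sum to 4 (valence 4) → 0 H
  atom 10: C, bond orders sum to 3 (valence 4) → 1 H
  atom 11: C, bond orders sum to 2 (valence 4) → 2 H
  atom 12: C, bond orders sum to 1 (valence 4) → 3 H
Totals → C:9, H:11, N:1, O:2.
In Hill order: C9H11NO2.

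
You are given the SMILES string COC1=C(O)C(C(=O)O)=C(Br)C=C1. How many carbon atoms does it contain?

8

Count every carbon token in the SMILES (each C, including those in ring-closure positions and inside branches).
Carbon count: 8.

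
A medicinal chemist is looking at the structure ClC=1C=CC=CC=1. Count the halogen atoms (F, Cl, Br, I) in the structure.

1

Halogen atoms appear at heavy-atom position 1 (1×Cl).
Halogen count: 1.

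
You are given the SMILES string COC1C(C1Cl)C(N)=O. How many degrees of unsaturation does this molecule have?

Degree of unsaturation = (number of rings) + (number of π bonds).
Ring closures in the SMILES: 1.
π bonds: 1 double bond (each 1 DoU) → 1 DoU from unsaturation.
Total DoU = 1 + 1 = 2.

2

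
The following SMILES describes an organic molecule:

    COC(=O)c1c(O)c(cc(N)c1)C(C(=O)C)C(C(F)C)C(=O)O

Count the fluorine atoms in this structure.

1

Scan the SMILES for F atoms (remember two-letter symbols like Cl and Br are single atoms).
Fluorine count: 1.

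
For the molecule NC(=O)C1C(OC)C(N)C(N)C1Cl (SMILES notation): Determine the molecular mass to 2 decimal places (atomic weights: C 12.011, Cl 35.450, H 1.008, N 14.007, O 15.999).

207.66 g/mol

First, the molecular formula is C7H14ClN3O2 (counting implicit H from valence).
  C: 7 × 12.011 = 84.077
  Cl: 1 × 35.450 = 35.450
  H: 14 × 1.008 = 14.112
  N: 3 × 14.007 = 42.021
  O: 2 × 15.999 = 31.998
Sum: 7×12.011 + 1×35.450 + 14×1.008 + 3×14.007 + 2×15.999 = 207.658 → 207.66 g/mol.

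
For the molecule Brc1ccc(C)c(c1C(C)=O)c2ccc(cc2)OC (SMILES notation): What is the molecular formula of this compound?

Walk through each heavy atom and fill implicit hydrogens from standard valence (C 4, N 3, O 2, S 2, halogen 1); for lowercase aromatic atoms, an aromatic c carries 1 H when it has two neighbours and 0 H with three, and aromatic n carries 0 H:
  atom 1: Br (halogen, monovalent) → 0 H
  atom 2: aromatic c, 3 neighbours → 0 H
  atom 3: aromatic c, 2 neighbours → 1 H
  atom 4: aromatic c, 2 neighbours → 1 H
  atom 5: aromatic c, 3 neighbours → 0 H
  atom 6: C, bond orders sum to 1 (valence 4) → 3 H
  atom 7: aromatic c, 3 neighbours → 0 H
  atom 8: aromatic c, 3 neighbours → 0 H
  atom 9: C, bond orders sum to 4 (valence 4) → 0 H
  atom 10: C, bond orders sum to 1 (valence 4) → 3 H
  atom 11: O, bond orders sum to 2 (valence 2) → 0 H
  atom 12: aromatic c, 3 neighbours → 0 H
  atom 13: aromatic c, 2 neighbours → 1 H
  atom 14: aromatic c, 2 neighbours → 1 H
  atom 15: aromatic c, 3 neighbours → 0 H
  atom 16: aromatic c, 2 neighbours → 1 H
  atom 17: aromatic c, 2 neighbours → 1 H
  atom 18: O, bond orders sum to 2 (valence 2) → 0 H
  atom 19: C, bond orders sum to 1 (valence 4) → 3 H
Totals → C:16, H:15, Br:1, O:2.

C16H15BrO2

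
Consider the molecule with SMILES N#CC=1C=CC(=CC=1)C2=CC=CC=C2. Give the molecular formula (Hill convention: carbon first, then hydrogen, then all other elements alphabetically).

Walk through each heavy atom and fill implicit hydrogens from standard valence (C 4, N 3, O 2, S 2, halogen 1):
  atom 1: N, bond orders sum to 3 (valence 3) → 0 H
  atom 2: C, bond orders sum to 4 (valence 4) → 0 H
  atom 3: C, bond orders sum to 4 (valence 4) → 0 H
  atom 4: C, bond orders sum to 3 (valence 4) → 1 H
  atom 5: C, bond orders sum to 3 (valence 4) → 1 H
  atom 6: C, bond orders sum to 4 (valence 4) → 0 H
  atom 7: C, bond orders sum to 3 (valence 4) → 1 H
  atom 8: C, bond orders sum to 3 (valence 4) → 1 H
  atom 9: C, bond orders sum to 4 (valence 4) → 0 H
  atom 10: C, bond orders sum to 3 (valence 4) → 1 H
  atom 11: C, bond orders sum to 3 (valence 4) → 1 H
  atom 12: C, bond orders sum to 3 (valence 4) → 1 H
  atom 13: C, bond orders sum to 3 (valence 4) → 1 H
  atom 14: C, bond orders sum to 3 (valence 4) → 1 H
Totals → C:13, H:9, N:1.
In Hill order: C13H9N.

C13H9N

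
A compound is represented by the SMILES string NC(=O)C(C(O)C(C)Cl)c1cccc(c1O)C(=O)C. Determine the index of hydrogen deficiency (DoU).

Molecular formula: C13H16ClNO4.
DoU = (2C + 2 + N − H − X) / 2, where X is the halogen count and O/S are ignored.
    = (2·13 + 2 + 1 − 16 − 1) / 2 = 12 / 2 = 6.

6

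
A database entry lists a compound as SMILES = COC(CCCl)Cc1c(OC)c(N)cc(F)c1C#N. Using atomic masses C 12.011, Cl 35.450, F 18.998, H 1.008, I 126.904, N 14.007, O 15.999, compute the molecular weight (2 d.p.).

286.73 g/mol

First, the molecular formula is C13H16ClFN2O2 (counting implicit H from valence).
  C: 13 × 12.011 = 156.143
  Cl: 1 × 35.450 = 35.450
  F: 1 × 18.998 = 18.998
  H: 16 × 1.008 = 16.128
  N: 2 × 14.007 = 28.014
  O: 2 × 15.999 = 31.998
Sum: 13×12.011 + 1×35.450 + 1×18.998 + 16×1.008 + 2×14.007 + 2×15.999 = 286.731 → 286.73 g/mol.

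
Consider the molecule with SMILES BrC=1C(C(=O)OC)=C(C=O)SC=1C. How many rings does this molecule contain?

In SMILES, each pair of matching ring-closure digits denotes one ring-closing bond; the number of such bonds equals the number of independent rings.
Ring-closure bonds here: 1.

1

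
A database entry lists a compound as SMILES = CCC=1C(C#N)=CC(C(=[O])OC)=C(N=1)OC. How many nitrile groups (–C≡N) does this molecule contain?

The nitrile motif appears at heavy-atom position 5 in the SMILES.
Other groups present: 1 ester, 1 ether.
Nitrile count: 1.

1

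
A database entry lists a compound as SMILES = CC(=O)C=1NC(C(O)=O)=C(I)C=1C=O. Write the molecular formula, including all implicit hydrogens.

Walk through each heavy atom and fill implicit hydrogens from standard valence (C 4, N 3, O 2, S 2, halogen 1):
  atom 1: C, bond orders sum to 1 (valence 4) → 3 H
  atom 2: C, bond orders sum to 4 (valence 4) → 0 H
  atom 3: O, bond orders sum to 2 (valence 2) → 0 H
  atom 4: C, bond orders sum to 4 (valence 4) → 0 H
  atom 5: N, bond orders sum to 2 (valence 3) → 1 H
  atom 6: C, bond orders sum to 4 (valence 4) → 0 H
  atom 7: C, bond orders sum to 4 (valence 4) → 0 H
  atom 8: O, bond orders sum to 1 (valence 2) → 1 H
  atom 9: O, bond orders sum to 2 (valence 2) → 0 H
  atom 10: C, bond orders sum to 4 (valence 4) → 0 H
  atom 11: I (halogen, monovalent) → 0 H
  atom 12: C, bond orders sum to 4 (valence 4) → 0 H
  atom 13: C, bond orders sum to 3 (valence 4) → 1 H
  atom 14: O, bond orders sum to 2 (valence 2) → 0 H
Totals → C:8, H:6, I:1, N:1, O:4.
In Hill order: C8H6INO4.

C8H6INO4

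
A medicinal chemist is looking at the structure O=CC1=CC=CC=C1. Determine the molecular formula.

C7H6O

Walk through each heavy atom and fill implicit hydrogens from standard valence (C 4, N 3, O 2, S 2, halogen 1):
  atom 1: O, bond orders sum to 2 (valence 2) → 0 H
  atom 2: C, bond orders sum to 3 (valence 4) → 1 H
  atom 3: C, bond orders sum to 4 (valence 4) → 0 H
  atom 4: C, bond orders sum to 3 (valence 4) → 1 H
  atom 5: C, bond orders sum to 3 (valence 4) → 1 H
  atom 6: C, bond orders sum to 3 (valence 4) → 1 H
  atom 7: C, bond orders sum to 3 (valence 4) → 1 H
  atom 8: C, bond orders sum to 3 (valence 4) → 1 H
Totals → C:7, H:6, O:1.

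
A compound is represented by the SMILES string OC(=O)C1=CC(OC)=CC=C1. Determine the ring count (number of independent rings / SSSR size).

In SMILES, each pair of matching ring-closure digits denotes one ring-closing bond; the number of such bonds equals the number of independent rings.
Ring-closure bonds here: 1.

1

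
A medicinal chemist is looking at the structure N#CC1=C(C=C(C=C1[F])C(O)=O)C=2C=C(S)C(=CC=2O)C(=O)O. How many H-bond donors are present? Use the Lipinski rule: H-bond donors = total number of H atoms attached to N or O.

Donors: find every N or O and count the H atoms it carries.
  atom 1 (N): bond orders sum to 3 → 0 H
  atom 11 (O): bond orders sum to 1 → 1 H
  atom 12 (O): bond orders sum to 2 → 0 H
  atom 20 (O): bond orders sum to 1 → 1 H
  atom 22 (O): bond orders sum to 2 → 0 H
  atom 23 (O): bond orders sum to 1 → 1 H
Lipinski HBD = 3.

3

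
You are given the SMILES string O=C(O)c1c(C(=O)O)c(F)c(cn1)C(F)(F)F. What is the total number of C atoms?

Count every carbon token in the SMILES (each C, including those in ring-closure positions and inside branches).
Carbon count: 8.

8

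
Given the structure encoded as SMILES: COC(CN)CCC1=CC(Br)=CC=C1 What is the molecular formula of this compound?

Walk through each heavy atom and fill implicit hydrogens from standard valence (C 4, N 3, O 2, S 2, halogen 1):
  atom 1: C, bond orders sum to 1 (valence 4) → 3 H
  atom 2: O, bond orders sum to 2 (valence 2) → 0 H
  atom 3: C, bond orders sum to 3 (valence 4) → 1 H
  atom 4: C, bond orders sum to 2 (valence 4) → 2 H
  atom 5: N, bond orders sum to 1 (valence 3) → 2 H
  atom 6: C, bond orders sum to 2 (valence 4) → 2 H
  atom 7: C, bond orders sum to 2 (valence 4) → 2 H
  atom 8: C, bond orders sum to 4 (valence 4) → 0 H
  atom 9: C, bond orders sum to 3 (valence 4) → 1 H
  atom 10: C, bond orders sum to 4 (valence 4) → 0 H
  atom 11: Br (halogen, monovalent) → 0 H
  atom 12: C, bond orders sum to 3 (valence 4) → 1 H
  atom 13: C, bond orders sum to 3 (valence 4) → 1 H
  atom 14: C, bond orders sum to 3 (valence 4) → 1 H
Totals → C:11, H:16, Br:1, N:1, O:1.
In Hill order: C11H16BrNO.

C11H16BrNO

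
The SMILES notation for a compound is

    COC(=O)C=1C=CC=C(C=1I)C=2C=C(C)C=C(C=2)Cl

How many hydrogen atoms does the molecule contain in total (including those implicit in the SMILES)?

Walk through each heavy atom and fill implicit hydrogens from standard valence (C 4, N 3, O 2, S 2, halogen 1):
  atom 1: C, bond orders sum to 1 (valence 4) → 3 H
  atom 2: O, bond orders sum to 2 (valence 2) → 0 H
  atom 3: C, bond orders sum to 4 (valence 4) → 0 H
  atom 4: O, bond orders sum to 2 (valence 2) → 0 H
  atom 5: C, bond orders sum to 4 (valence 4) → 0 H
  atom 6: C, bond orders sum to 3 (valence 4) → 1 H
  atom 7: C, bond orders sum to 3 (valence 4) → 1 H
  atom 8: C, bond orders sum to 3 (valence 4) → 1 H
  atom 9: C, bond orders sum to 4 (valence 4) → 0 H
  atom 10: C, bond orders sum to 4 (valence 4) → 0 H
  atom 11: I (halogen, monovalent) → 0 H
  atom 12: C, bond orders sum to 4 (valence 4) → 0 H
  atom 13: C, bond orders sum to 3 (valence 4) → 1 H
  atom 14: C, bond orders sum to 4 (valence 4) → 0 H
  atom 15: C, bond orders sum to 1 (valence 4) → 3 H
  atom 16: C, bond orders sum to 3 (valence 4) → 1 H
  atom 17: C, bond orders sum to 4 (valence 4) → 0 H
  atom 18: C, bond orders sum to 3 (valence 4) → 1 H
  atom 19: Cl (halogen, monovalent) → 0 H
Total hydrogens: 12.

12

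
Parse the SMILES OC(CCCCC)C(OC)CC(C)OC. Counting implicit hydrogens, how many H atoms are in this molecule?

Walk through each heavy atom and fill implicit hydrogens from standard valence (C 4, N 3, O 2, S 2, halogen 1):
  atom 1: O, bond orders sum to 1 (valence 2) → 1 H
  atom 2: C, bond orders sum to 3 (valence 4) → 1 H
  atom 3: C, bond orders sum to 2 (valence 4) → 2 H
  atom 4: C, bond orders sum to 2 (valence 4) → 2 H
  atom 5: C, bond orders sum to 2 (valence 4) → 2 H
  atom 6: C, bond orders sum to 2 (valence 4) → 2 H
  atom 7: C, bond orders sum to 1 (valence 4) → 3 H
  atom 8: C, bond orders sum to 3 (valence 4) → 1 H
  atom 9: O, bond orders sum to 2 (valence 2) → 0 H
  atom 10: C, bond orders sum to 1 (valence 4) → 3 H
  atom 11: C, bond orders sum to 2 (valence 4) → 2 H
  atom 12: C, bond orders sum to 3 (valence 4) → 1 H
  atom 13: C, bond orders sum to 1 (valence 4) → 3 H
  atom 14: O, bond orders sum to 2 (valence 2) → 0 H
  atom 15: C, bond orders sum to 1 (valence 4) → 3 H
Total hydrogens: 26.

26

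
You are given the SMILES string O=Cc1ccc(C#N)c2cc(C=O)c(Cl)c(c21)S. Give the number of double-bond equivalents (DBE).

11

Molecular formula: C13H6ClNO2S.
DoU = (2C + 2 + N − H − X) / 2, where X is the halogen count and O/S are ignored.
    = (2·13 + 2 + 1 − 6 − 1) / 2 = 22 / 2 = 11.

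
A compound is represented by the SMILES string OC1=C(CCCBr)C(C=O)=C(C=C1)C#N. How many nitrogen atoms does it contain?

1

Scan the SMILES for N atoms (remember two-letter symbols like Cl and Br are single atoms).
Nitrogen count: 1.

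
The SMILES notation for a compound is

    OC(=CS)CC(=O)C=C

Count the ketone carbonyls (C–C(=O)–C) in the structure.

The ketone motif appears at heavy-atom position 6 in the SMILES.
Other groups present: 2 alkene, 1 hydroxyl, 1 thiol.
Ketone count: 1.

1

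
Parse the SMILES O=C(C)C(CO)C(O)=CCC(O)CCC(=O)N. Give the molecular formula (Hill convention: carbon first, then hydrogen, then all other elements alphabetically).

C11H19NO5

Walk through each heavy atom and fill implicit hydrogens from standard valence (C 4, N 3, O 2, S 2, halogen 1):
  atom 1: O, bond orders sum to 2 (valence 2) → 0 H
  atom 2: C, bond orders sum to 4 (valence 4) → 0 H
  atom 3: C, bond orders sum to 1 (valence 4) → 3 H
  atom 4: C, bond orders sum to 3 (valence 4) → 1 H
  atom 5: C, bond orders sum to 2 (valence 4) → 2 H
  atom 6: O, bond orders sum to 1 (valence 2) → 1 H
  atom 7: C, bond orders sum to 4 (valence 4) → 0 H
  atom 8: O, bond orders sum to 1 (valence 2) → 1 H
  atom 9: C, bond orders sum to 3 (valence 4) → 1 H
  atom 10: C, bond orders sum to 2 (valence 4) → 2 H
  atom 11: C, bond orders sum to 3 (valence 4) → 1 H
  atom 12: O, bond orders sum to 1 (valence 2) → 1 H
  atom 13: C, bond orders sum to 2 (valence 4) → 2 H
  atom 14: C, bond orders sum to 2 (valence 4) → 2 H
  atom 15: C, bond orders sum to 4 (valence 4) → 0 H
  atom 16: O, bond orders sum to 2 (valence 2) → 0 H
  atom 17: N, bond orders sum to 1 (valence 3) → 2 H
Totals → C:11, H:19, N:1, O:5.
In Hill order: C11H19NO5.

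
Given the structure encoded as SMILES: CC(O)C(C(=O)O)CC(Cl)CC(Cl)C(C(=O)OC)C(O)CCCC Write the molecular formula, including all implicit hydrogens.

Walk through each heavy atom and fill implicit hydrogens from standard valence (C 4, N 3, O 2, S 2, halogen 1):
  atom 1: C, bond orders sum to 1 (valence 4) → 3 H
  atom 2: C, bond orders sum to 3 (valence 4) → 1 H
  atom 3: O, bond orders sum to 1 (valence 2) → 1 H
  atom 4: C, bond orders sum to 3 (valence 4) → 1 H
  atom 5: C, bond orders sum to 4 (valence 4) → 0 H
  atom 6: O, bond orders sum to 2 (valence 2) → 0 H
  atom 7: O, bond orders sum to 1 (valence 2) → 1 H
  atom 8: C, bond orders sum to 2 (valence 4) → 2 H
  atom 9: C, bond orders sum to 3 (valence 4) → 1 H
  atom 10: Cl (halogen, monovalent) → 0 H
  atom 11: C, bond orders sum to 2 (valence 4) → 2 H
  atom 12: C, bond orders sum to 3 (valence 4) → 1 H
  atom 13: Cl (halogen, monovalent) → 0 H
  atom 14: C, bond orders sum to 3 (valence 4) → 1 H
  atom 15: C, bond orders sum to 4 (valence 4) → 0 H
  atom 16: O, bond orders sum to 2 (valence 2) → 0 H
  atom 17: O, bond orders sum to 2 (valence 2) → 0 H
  atom 18: C, bond orders sum to 1 (valence 4) → 3 H
  atom 19: C, bond orders sum to 3 (valence 4) → 1 H
  atom 20: O, bond orders sum to 1 (valence 2) → 1 H
  atom 21: C, bond orders sum to 2 (valence 4) → 2 H
  atom 22: C, bond orders sum to 2 (valence 4) → 2 H
  atom 23: C, bond orders sum to 2 (valence 4) → 2 H
  atom 24: C, bond orders sum to 1 (valence 4) → 3 H
Totals → C:16, H:28, Cl:2, O:6.

C16H28Cl2O6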